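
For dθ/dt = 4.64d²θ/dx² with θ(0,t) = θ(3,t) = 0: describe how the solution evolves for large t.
θ → 0. Heat diffuses out through both boundaries.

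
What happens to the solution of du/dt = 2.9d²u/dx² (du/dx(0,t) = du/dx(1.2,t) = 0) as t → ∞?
u → constant (steady state). Heat is conserved (no flux at boundaries); solution approaches the spatial average.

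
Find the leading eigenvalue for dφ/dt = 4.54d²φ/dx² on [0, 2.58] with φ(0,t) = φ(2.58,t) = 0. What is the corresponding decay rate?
Eigenvalues: λₙ = 4.54n²π²/2.58².
First three modes:
  n=1: λ₁ = 4.54π²/2.58² ≈ 6.732
  n=2: λ₂ = 18.16π²/2.58² ≈ 26.926 (4× faster decay)
  n=3: λ₃ = 40.86π²/2.58² ≈ 60.584 (9× faster decay)
As t → ∞, higher modes decay exponentially faster. The n=1 mode dominates: φ ~ c₁ sin(πx/2.58) e^{-λ₁t}.
Decay rate: λ₁ = 4.54π²/2.58² ≈ 6.732.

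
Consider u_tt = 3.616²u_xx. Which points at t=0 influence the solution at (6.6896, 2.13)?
Domain of dependence: [-1.01248, 14.39168]. Signals travel at speed 3.616, so data within |x - 6.6896| ≤ 3.616·2.13 = 7.70208 can reach the point.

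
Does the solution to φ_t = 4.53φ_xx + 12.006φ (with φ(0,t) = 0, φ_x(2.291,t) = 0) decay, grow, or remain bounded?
φ grows unboundedly. Reaction dominates diffusion (r=12.006 > κπ²/(4L²)≈2.13); solution grows exponentially.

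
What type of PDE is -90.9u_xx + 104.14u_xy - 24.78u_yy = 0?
With A = -90.9, B = 104.14, C = -24.78, the discriminant is 1835.1316. This is a hyperbolic PDE.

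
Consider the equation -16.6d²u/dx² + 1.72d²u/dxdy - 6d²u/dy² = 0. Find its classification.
Elliptic. (A = -16.6, B = 1.72, C = -6 gives B² - 4AC = -395.4416.)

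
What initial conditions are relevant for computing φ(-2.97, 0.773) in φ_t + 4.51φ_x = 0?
A single point: x = -6.45623. The characteristic through (-2.97, 0.773) is x - 4.51t = const, so x = -2.97 - 4.51·0.773 = -6.45623.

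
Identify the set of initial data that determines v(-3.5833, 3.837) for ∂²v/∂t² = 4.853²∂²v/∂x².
Domain of dependence: [-22.204261, 15.037661]. Signals travel at speed 4.853, so data within |x - -3.5833| ≤ 4.853·3.837 = 18.620961 can reach the point.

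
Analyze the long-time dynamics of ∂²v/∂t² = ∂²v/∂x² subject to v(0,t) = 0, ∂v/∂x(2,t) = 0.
Long-time behavior: v oscillates (no decay). Energy is conserved; the solution oscillates indefinitely as standing waves.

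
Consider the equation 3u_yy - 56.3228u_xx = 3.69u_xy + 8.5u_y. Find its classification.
Rewriting in standard form: -56.3228u_xx - 3.69u_xy + 3u_yy - 8.5u_y = 0. Hyperbolic. (A = -56.3228, B = -3.69, C = 3 gives B² - 4AC = 689.4897.)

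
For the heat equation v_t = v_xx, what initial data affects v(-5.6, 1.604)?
The entire real line. The heat equation has infinite propagation speed: any initial disturbance instantly affects all points (though exponentially small far away).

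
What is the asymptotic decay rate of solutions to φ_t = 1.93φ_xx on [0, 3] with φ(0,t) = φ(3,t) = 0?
Eigenvalues: λₙ = 1.93n²π²/3².
First three modes:
  n=1: λ₁ = 1.93π²/3² ≈ 2.116
  n=2: λ₂ = 7.72π²/3² ≈ 8.466 (4× faster decay)
  n=3: λ₃ = 17.37π²/3² ≈ 19.048 (9× faster decay)
As t → ∞, higher modes decay exponentially faster. The n=1 mode dominates: φ ~ c₁ sin(πx/3) e^{-λ₁t}.
Decay rate: λ₁ = 1.93π²/3² ≈ 2.116.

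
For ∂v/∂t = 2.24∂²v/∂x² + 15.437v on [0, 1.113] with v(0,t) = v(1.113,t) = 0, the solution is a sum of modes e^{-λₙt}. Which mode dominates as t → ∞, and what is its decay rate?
Eigenvalues: λₙ = 2.24n²π²/1.113² - 15.437.
First three modes:
  n=1: λ₁ = 2.24π²/1.113² - 15.437 ≈ 2.41
  n=2: λ₂ = 8.96π²/1.113² - 15.437 ≈ 55.95
  n=3: λ₃ = 20.16π²/1.113² - 15.437 ≈ 145.183
Since 2.24π²/1.113² ≈ 17.847 > 15.437, all λₙ > 0.
The n=1 mode decays slowest → dominates as t → ∞.
Asymptotic: v ~ c₁ sin(πx/1.113) e^{-λ₁t} with decay rate λ₁ ≈ 2.41.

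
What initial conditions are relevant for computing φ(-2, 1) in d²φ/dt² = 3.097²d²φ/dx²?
Domain of dependence: [-5.097, 1.097]. Signals travel at speed 3.097, so data within |x - -2| ≤ 3.097·1 = 3.097 can reach the point.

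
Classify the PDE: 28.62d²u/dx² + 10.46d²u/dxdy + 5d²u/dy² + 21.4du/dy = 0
A = 28.62, B = 10.46, C = 5. Discriminant B² - 4AC = -462.9884. Since -462.9884 < 0, elliptic.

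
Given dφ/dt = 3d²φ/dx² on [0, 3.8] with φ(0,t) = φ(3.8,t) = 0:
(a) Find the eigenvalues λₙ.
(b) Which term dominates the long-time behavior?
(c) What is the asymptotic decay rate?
Eigenvalues: λₙ = 3n²π²/3.8².
First three modes:
  n=1: λ₁ = 3π²/3.8² ≈ 2.05
  n=2: λ₂ = 12π²/3.8² ≈ 8.202 (4× faster decay)
  n=3: λ₃ = 27π²/3.8² ≈ 18.454 (9× faster decay)
As t → ∞, higher modes decay exponentially faster. The n=1 mode dominates: φ ~ c₁ sin(πx/3.8) e^{-λ₁t}.
Decay rate: λ₁ = 3π²/3.8² ≈ 2.05.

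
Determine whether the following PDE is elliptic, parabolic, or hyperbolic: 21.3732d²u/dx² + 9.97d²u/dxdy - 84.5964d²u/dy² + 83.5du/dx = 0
Coefficients: A = 21.3732, B = 9.97, C = -84.5964. B² - 4AC = 7331.78400592, which is positive, so the equation is hyperbolic.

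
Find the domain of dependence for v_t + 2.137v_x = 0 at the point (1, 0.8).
A single point: x = -0.7096. The characteristic through (1, 0.8) is x - 2.137t = const, so x = 1 - 2.137·0.8 = -0.7096.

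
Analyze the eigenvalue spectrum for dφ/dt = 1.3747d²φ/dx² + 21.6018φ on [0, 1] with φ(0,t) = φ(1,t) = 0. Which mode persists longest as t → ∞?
Eigenvalues: λₙ = 1.3747n²π²/1² - 21.6018.
First three modes:
  n=1: λ₁ = 1.3747π² - 21.6018 ≈ -8.034
  n=2: λ₂ = 5.4988π² - 21.6018 ≈ 32.669
  n=3: λ₃ = 12.3723π² - 21.6018 ≈ 100.508
Since 1.3747π² ≈ 13.568 < 21.6018, λ₁ < 0.
The n=1 mode grows fastest (−λₙ is largest for n=1) → dominates.
Asymptotic: φ ~ c₁ sin(πx/1) e^{8.034t} (exponential growth at rate −λ₁ ≈ 8.034).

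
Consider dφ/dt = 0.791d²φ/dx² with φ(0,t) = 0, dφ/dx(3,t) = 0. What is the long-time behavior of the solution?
As t → ∞, φ → 0. Heat escapes through the Dirichlet boundary.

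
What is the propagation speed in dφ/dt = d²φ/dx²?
Infinite. The heat equation is parabolic, not hyperbolic, so disturbances propagate instantly.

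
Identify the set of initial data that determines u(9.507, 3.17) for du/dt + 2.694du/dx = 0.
A single point: x = 0.96702. The characteristic through (9.507, 3.17) is x - 2.694t = const, so x = 9.507 - 2.694·3.17 = 0.96702.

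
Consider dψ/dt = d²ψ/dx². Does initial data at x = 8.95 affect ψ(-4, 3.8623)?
Yes, for any finite x. The heat equation has infinite propagation speed, so all initial data affects all points at any t > 0.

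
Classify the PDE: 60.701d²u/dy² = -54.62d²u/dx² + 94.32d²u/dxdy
Rewriting in standard form: 54.62d²u/dx² - 94.32d²u/dxdy + 60.701d²u/dy² = 0. A = 54.62, B = -94.32, C = 60.701. Discriminant B² - 4AC = -4365.69208. Since -4365.69208 < 0, elliptic.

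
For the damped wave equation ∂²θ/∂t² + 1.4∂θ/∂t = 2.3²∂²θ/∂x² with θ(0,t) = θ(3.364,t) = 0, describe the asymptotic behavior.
θ → 0. Damping (γ=1.4) dissipates energy; oscillations decay exponentially.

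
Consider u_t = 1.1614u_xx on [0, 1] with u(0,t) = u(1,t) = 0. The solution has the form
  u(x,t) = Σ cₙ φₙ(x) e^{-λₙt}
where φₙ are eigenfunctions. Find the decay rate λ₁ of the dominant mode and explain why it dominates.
Eigenvalues: λₙ = 1.1614n²π².
First three modes:
  n=1: λ₁ = 1.1614π² ≈ 11.463
  n=2: λ₂ = 4.6456π² ≈ 45.85 (4× faster decay)
  n=3: λ₃ = 10.4526π² ≈ 103.163 (9× faster decay)
As t → ∞, higher modes decay exponentially faster. The n=1 mode dominates: u ~ c₁ sin(πx) e^{-λ₁t}.
Decay rate: λ₁ = 1.1614π² ≈ 11.463.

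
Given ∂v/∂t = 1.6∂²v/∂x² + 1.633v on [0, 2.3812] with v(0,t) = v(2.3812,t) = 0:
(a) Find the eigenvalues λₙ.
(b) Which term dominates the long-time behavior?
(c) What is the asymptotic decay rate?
Eigenvalues: λₙ = 1.6n²π²/2.3812² - 1.633.
First three modes:
  n=1: λ₁ = 1.6π²/2.3812² - 1.633 ≈ 1.152
  n=2: λ₂ = 6.4π²/2.3812² - 1.633 ≈ 9.507
  n=3: λ₃ = 14.4π²/2.3812² - 1.633 ≈ 23.432
Since 1.6π²/2.3812² ≈ 2.785 > 1.633, all λₙ > 0.
The n=1 mode decays slowest → dominates as t → ∞.
Asymptotic: v ~ c₁ sin(πx/2.3812) e^{-λ₁t} with decay rate λ₁ ≈ 1.152.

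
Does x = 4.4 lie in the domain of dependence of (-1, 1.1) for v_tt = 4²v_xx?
No. The domain of dependence is [-5.4, 3.4], and 4.4 is outside this interval.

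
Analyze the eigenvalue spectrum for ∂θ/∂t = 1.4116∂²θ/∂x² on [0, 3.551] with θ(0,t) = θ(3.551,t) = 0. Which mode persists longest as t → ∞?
Eigenvalues: λₙ = 1.4116n²π²/3.551².
First three modes:
  n=1: λ₁ = 1.4116π²/3.551² ≈ 1.105
  n=2: λ₂ = 5.6464π²/3.551² ≈ 4.419 (4× faster decay)
  n=3: λ₃ = 12.7044π²/3.551² ≈ 9.944 (9× faster decay)
As t → ∞, higher modes decay exponentially faster. The n=1 mode dominates: θ ~ c₁ sin(πx/3.551) e^{-λ₁t}.
Decay rate: λ₁ = 1.4116π²/3.551² ≈ 1.105.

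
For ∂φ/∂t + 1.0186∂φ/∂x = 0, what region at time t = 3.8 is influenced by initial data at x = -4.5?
At x = -0.62932. The characteristic carries data from (-4.5, 0) to (-0.62932, 3.8).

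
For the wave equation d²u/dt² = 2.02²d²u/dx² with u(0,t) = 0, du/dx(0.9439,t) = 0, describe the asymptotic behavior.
u oscillates (no decay). Energy is conserved; the solution oscillates indefinitely as standing waves.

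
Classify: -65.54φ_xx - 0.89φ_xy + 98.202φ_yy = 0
Hyperbolic (discriminant = 25745.42842).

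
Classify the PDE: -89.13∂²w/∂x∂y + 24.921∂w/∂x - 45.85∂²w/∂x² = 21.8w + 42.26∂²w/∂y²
Rewriting in standard form: -45.85∂²w/∂x² - 89.13∂²w/∂x∂y - 42.26∂²w/∂y² + 24.921∂w/∂x - 21.8w = 0. A = -45.85, B = -89.13, C = -42.26. Discriminant B² - 4AC = 193.6729. Since 193.6729 > 0, hyperbolic.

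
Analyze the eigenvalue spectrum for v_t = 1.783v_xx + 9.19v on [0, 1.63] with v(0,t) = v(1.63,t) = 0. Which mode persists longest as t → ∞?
Eigenvalues: λₙ = 1.783n²π²/1.63² - 9.19.
First three modes:
  n=1: λ₁ = 1.783π²/1.63² - 9.19 ≈ -2.567
  n=2: λ₂ = 7.132π²/1.63² - 9.19 ≈ 17.303
  n=3: λ₃ = 16.047π²/1.63² - 9.19 ≈ 50.42
Since 1.783π²/1.63² ≈ 6.623 < 9.19, λ₁ < 0.
The n=1 mode grows fastest (−λₙ is largest for n=1) → dominates.
Asymptotic: v ~ c₁ sin(πx/1.63) e^{2.567t} (exponential growth at rate −λ₁ ≈ 2.567).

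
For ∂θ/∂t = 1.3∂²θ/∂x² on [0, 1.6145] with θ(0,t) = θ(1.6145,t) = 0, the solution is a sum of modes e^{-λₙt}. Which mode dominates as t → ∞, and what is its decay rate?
Eigenvalues: λₙ = 1.3n²π²/1.6145².
First three modes:
  n=1: λ₁ = 1.3π²/1.6145² ≈ 4.922
  n=2: λ₂ = 5.2π²/1.6145² ≈ 19.689 (4× faster decay)
  n=3: λ₃ = 11.7π²/1.6145² ≈ 44.301 (9× faster decay)
As t → ∞, higher modes decay exponentially faster. The n=1 mode dominates: θ ~ c₁ sin(πx/1.6145) e^{-λ₁t}.
Decay rate: λ₁ = 1.3π²/1.6145² ≈ 4.922.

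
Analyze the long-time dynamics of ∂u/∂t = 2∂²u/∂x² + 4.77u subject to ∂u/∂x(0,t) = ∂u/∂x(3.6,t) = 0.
Long-time behavior: u grows unboundedly. With Neumann BCs the constant mode has diffusion eigenvalue 0, so any r > 0 makes it grow like e^(4.77t); solution grows exponentially.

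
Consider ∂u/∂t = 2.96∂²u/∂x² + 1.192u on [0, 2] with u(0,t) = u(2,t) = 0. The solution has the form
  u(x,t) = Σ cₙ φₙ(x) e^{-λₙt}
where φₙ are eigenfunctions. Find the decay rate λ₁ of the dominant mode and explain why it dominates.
Eigenvalues: λₙ = 2.96n²π²/2² - 1.192.
First three modes:
  n=1: λ₁ = 2.96π²/2² - 1.192 ≈ 6.112
  n=2: λ₂ = 11.84π²/2² - 1.192 ≈ 28.022
  n=3: λ₃ = 26.64π²/2² - 1.192 ≈ 64.54
Since 2.96π²/2² ≈ 7.304 > 1.192, all λₙ > 0.
The n=1 mode decays slowest → dominates as t → ∞.
Asymptotic: u ~ c₁ sin(πx/2) e^{-λ₁t} with decay rate λ₁ ≈ 6.112.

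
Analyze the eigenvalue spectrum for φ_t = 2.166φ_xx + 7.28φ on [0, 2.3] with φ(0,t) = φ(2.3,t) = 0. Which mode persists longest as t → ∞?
Eigenvalues: λₙ = 2.166n²π²/2.3² - 7.28.
First three modes:
  n=1: λ₁ = 2.166π²/2.3² - 7.28 ≈ -3.239
  n=2: λ₂ = 8.664π²/2.3² - 7.28 ≈ 8.885
  n=3: λ₃ = 19.494π²/2.3² - 7.28 ≈ 29.09
Since 2.166π²/2.3² ≈ 4.041 < 7.28, λ₁ < 0.
The n=1 mode grows fastest (−λₙ is largest for n=1) → dominates.
Asymptotic: φ ~ c₁ sin(πx/2.3) e^{3.239t} (exponential growth at rate −λ₁ ≈ 3.239).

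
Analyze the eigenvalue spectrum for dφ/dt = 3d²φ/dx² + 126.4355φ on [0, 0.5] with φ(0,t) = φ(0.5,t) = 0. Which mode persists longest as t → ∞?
Eigenvalues: λₙ = 3n²π²/0.5² - 126.4355.
First three modes:
  n=1: λ₁ = 3π²/0.5² - 126.4355 ≈ -8
  n=2: λ₂ = 12π²/0.5² - 126.4355 ≈ 347.306
  n=3: λ₃ = 27π²/0.5² - 126.4355 ≈ 939.482
Since 3π²/0.5² ≈ 118.435 < 126.4355, λ₁ < 0.
The n=1 mode grows fastest (−λₙ is largest for n=1) → dominates.
Asymptotic: φ ~ c₁ sin(πx/0.5) e^{8t} (exponential growth at rate −λ₁ ≈ 8).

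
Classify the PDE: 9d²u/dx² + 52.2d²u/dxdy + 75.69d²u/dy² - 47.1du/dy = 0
A = 9, B = 52.2, C = 75.69. Discriminant B² - 4AC = 0. Since 0 = 0, parabolic.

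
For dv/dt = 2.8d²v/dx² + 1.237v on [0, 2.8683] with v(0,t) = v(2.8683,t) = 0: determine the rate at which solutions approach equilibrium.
Eigenvalues: λₙ = 2.8n²π²/2.8683² - 1.237.
First three modes:
  n=1: λ₁ = 2.8π²/2.8683² - 1.237 ≈ 2.122
  n=2: λ₂ = 11.2π²/2.8683² - 1.237 ≈ 12.199
  n=3: λ₃ = 25.2π²/2.8683² - 1.237 ≈ 28.994
Since 2.8π²/2.8683² ≈ 3.359 > 1.237, all λₙ > 0.
The n=1 mode decays slowest → dominates as t → ∞.
Asymptotic: v ~ c₁ sin(πx/2.8683) e^{-λ₁t} with decay rate λ₁ ≈ 2.122.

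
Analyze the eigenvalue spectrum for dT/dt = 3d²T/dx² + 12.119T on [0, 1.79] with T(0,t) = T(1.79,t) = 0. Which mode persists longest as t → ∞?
Eigenvalues: λₙ = 3n²π²/1.79² - 12.119.
First three modes:
  n=1: λ₁ = 3π²/1.79² - 12.119 ≈ -2.878
  n=2: λ₂ = 12π²/1.79² - 12.119 ≈ 24.845
  n=3: λ₃ = 27π²/1.79² - 12.119 ≈ 71.049
Since 3π²/1.79² ≈ 9.241 < 12.119, λ₁ < 0.
The n=1 mode grows fastest (−λₙ is largest for n=1) → dominates.
Asymptotic: T ~ c₁ sin(πx/1.79) e^{2.878t} (exponential growth at rate −λ₁ ≈ 2.878).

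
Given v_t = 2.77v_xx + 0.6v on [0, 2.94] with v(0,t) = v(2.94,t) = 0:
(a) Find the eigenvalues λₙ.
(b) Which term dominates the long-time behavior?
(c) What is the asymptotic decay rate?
Eigenvalues: λₙ = 2.77n²π²/2.94² - 0.6.
First three modes:
  n=1: λ₁ = 2.77π²/2.94² - 0.6 ≈ 2.563
  n=2: λ₂ = 11.08π²/2.94² - 0.6 ≈ 12.052
  n=3: λ₃ = 24.93π²/2.94² - 0.6 ≈ 27.866
Since 2.77π²/2.94² ≈ 3.163 > 0.6, all λₙ > 0.
The n=1 mode decays slowest → dominates as t → ∞.
Asymptotic: v ~ c₁ sin(πx/2.94) e^{-λ₁t} with decay rate λ₁ ≈ 2.563.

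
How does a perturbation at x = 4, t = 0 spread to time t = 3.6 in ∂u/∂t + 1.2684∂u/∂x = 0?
At x = 8.56624. The characteristic carries data from (4, 0) to (8.56624, 3.6).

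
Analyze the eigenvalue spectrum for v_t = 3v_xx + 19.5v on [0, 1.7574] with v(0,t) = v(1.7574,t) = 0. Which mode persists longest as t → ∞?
Eigenvalues: λₙ = 3n²π²/1.7574² - 19.5.
First three modes:
  n=1: λ₁ = 3π²/1.7574² - 19.5 ≈ -9.913
  n=2: λ₂ = 12π²/1.7574² - 19.5 ≈ 18.848
  n=3: λ₃ = 27π²/1.7574² - 19.5 ≈ 66.782
Since 3π²/1.7574² ≈ 9.587 < 19.5, λ₁ < 0.
The n=1 mode grows fastest (−λₙ is largest for n=1) → dominates.
Asymptotic: v ~ c₁ sin(πx/1.7574) e^{9.913t} (exponential growth at rate −λ₁ ≈ 9.913).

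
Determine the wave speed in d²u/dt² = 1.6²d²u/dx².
Speed = 1.6. Information travels along characteristics x = x₀ ± 1.6t.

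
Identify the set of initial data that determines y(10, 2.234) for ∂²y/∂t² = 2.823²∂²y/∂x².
Domain of dependence: [3.693418, 16.306582]. Signals travel at speed 2.823, so data within |x - 10| ≤ 2.823·2.234 = 6.306582 can reach the point.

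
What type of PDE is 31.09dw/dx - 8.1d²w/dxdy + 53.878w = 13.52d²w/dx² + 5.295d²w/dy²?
Rewriting in standard form: -13.52d²w/dx² - 8.1d²w/dxdy - 5.295d²w/dy² + 31.09dw/dx + 53.878w = 0. With A = -13.52, B = -8.1, C = -5.295, the discriminant is -220.7436. This is an elliptic PDE.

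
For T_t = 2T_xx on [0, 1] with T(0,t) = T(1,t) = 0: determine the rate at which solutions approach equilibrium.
Eigenvalues: λₙ = 2n²π².
First three modes:
  n=1: λ₁ = 2π² ≈ 19.739
  n=2: λ₂ = 8π² ≈ 78.957 (4× faster decay)
  n=3: λ₃ = 18π² ≈ 177.653 (9× faster decay)
As t → ∞, higher modes decay exponentially faster. The n=1 mode dominates: T ~ c₁ sin(πx) e^{-λ₁t}.
Decay rate: λ₁ = 2π² ≈ 19.739.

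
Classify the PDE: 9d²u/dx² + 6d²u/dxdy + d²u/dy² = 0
A = 9, B = 6, C = 1. Discriminant B² - 4AC = 0. Since 0 = 0, parabolic.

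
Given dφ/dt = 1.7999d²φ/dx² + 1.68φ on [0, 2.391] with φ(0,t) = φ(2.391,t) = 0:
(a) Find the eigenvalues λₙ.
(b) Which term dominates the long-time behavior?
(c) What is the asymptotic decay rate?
Eigenvalues: λₙ = 1.7999n²π²/2.391² - 1.68.
First three modes:
  n=1: λ₁ = 1.7999π²/2.391² - 1.68 ≈ 1.427
  n=2: λ₂ = 7.1996π²/2.391² - 1.68 ≈ 10.749
  n=3: λ₃ = 16.1991π²/2.391² - 1.68 ≈ 26.286
Since 1.7999π²/2.391² ≈ 3.107 > 1.68, all λₙ > 0.
The n=1 mode decays slowest → dominates as t → ∞.
Asymptotic: φ ~ c₁ sin(πx/2.391) e^{-λ₁t} with decay rate λ₁ ≈ 1.427.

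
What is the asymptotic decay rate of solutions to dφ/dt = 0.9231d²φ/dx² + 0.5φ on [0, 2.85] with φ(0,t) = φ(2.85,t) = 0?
Eigenvalues: λₙ = 0.9231n²π²/2.85² - 0.5.
First three modes:
  n=1: λ₁ = 0.9231π²/2.85² - 0.5 ≈ 0.622
  n=2: λ₂ = 3.6924π²/2.85² - 0.5 ≈ 3.987
  n=3: λ₃ = 8.3079π²/2.85² - 0.5 ≈ 9.595
Since 0.9231π²/2.85² ≈ 1.122 > 0.5, all λₙ > 0.
The n=1 mode decays slowest → dominates as t → ∞.
Asymptotic: φ ~ c₁ sin(πx/2.85) e^{-λ₁t} with decay rate λ₁ ≈ 0.622.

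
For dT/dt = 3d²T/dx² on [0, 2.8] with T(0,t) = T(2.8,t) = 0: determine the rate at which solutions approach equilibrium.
Eigenvalues: λₙ = 3n²π²/2.8².
First three modes:
  n=1: λ₁ = 3π²/2.8² ≈ 3.777
  n=2: λ₂ = 12π²/2.8² ≈ 15.107 (4× faster decay)
  n=3: λ₃ = 27π²/2.8² ≈ 33.99 (9× faster decay)
As t → ∞, higher modes decay exponentially faster. The n=1 mode dominates: T ~ c₁ sin(πx/2.8) e^{-λ₁t}.
Decay rate: λ₁ = 3π²/2.8² ≈ 3.777.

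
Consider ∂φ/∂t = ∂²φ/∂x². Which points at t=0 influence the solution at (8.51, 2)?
The entire real line. The heat equation has infinite propagation speed: any initial disturbance instantly affects all points (though exponentially small far away).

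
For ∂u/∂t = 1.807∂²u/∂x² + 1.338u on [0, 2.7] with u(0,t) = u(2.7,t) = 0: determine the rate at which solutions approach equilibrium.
Eigenvalues: λₙ = 1.807n²π²/2.7² - 1.338.
First three modes:
  n=1: λ₁ = 1.807π²/2.7² - 1.338 ≈ 1.108
  n=2: λ₂ = 7.228π²/2.7² - 1.338 ≈ 8.448
  n=3: λ₃ = 16.263π²/2.7² - 1.338 ≈ 20.68
Since 1.807π²/2.7² ≈ 2.446 > 1.338, all λₙ > 0.
The n=1 mode decays slowest → dominates as t → ∞.
Asymptotic: u ~ c₁ sin(πx/2.7) e^{-λ₁t} with decay rate λ₁ ≈ 1.108.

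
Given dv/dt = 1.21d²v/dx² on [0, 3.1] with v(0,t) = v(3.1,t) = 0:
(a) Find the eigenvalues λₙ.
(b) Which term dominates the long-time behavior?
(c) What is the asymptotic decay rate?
Eigenvalues: λₙ = 1.21n²π²/3.1².
First three modes:
  n=1: λ₁ = 1.21π²/3.1² ≈ 1.243
  n=2: λ₂ = 4.84π²/3.1² ≈ 4.971 (4× faster decay)
  n=3: λ₃ = 10.89π²/3.1² ≈ 11.184 (9× faster decay)
As t → ∞, higher modes decay exponentially faster. The n=1 mode dominates: v ~ c₁ sin(πx/3.1) e^{-λ₁t}.
Decay rate: λ₁ = 1.21π²/3.1² ≈ 1.243.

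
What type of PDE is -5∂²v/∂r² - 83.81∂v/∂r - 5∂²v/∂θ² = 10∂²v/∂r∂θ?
Rewriting in standard form: -5∂²v/∂r² - 10∂²v/∂r∂θ - 5∂²v/∂θ² - 83.81∂v/∂r = 0. With A = -5, B = -10, C = -5, the discriminant is 0. This is a parabolic PDE.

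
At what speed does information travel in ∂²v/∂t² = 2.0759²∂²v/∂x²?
Speed = 2.0759. Information travels along characteristics x = x₀ ± 2.0759t.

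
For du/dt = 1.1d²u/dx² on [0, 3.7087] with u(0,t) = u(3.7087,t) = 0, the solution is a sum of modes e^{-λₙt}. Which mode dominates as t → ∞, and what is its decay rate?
Eigenvalues: λₙ = 1.1n²π²/3.7087².
First three modes:
  n=1: λ₁ = 1.1π²/3.7087² ≈ 0.789
  n=2: λ₂ = 4.4π²/3.7087² ≈ 3.157 (4× faster decay)
  n=3: λ₃ = 9.9π²/3.7087² ≈ 7.104 (9× faster decay)
As t → ∞, higher modes decay exponentially faster. The n=1 mode dominates: u ~ c₁ sin(πx/3.7087) e^{-λ₁t}.
Decay rate: λ₁ = 1.1π²/3.7087² ≈ 0.789.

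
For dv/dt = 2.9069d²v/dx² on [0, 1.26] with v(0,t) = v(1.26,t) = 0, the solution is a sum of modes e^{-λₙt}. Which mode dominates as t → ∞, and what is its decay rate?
Eigenvalues: λₙ = 2.9069n²π²/1.26².
First three modes:
  n=1: λ₁ = 2.9069π²/1.26² ≈ 18.071
  n=2: λ₂ = 11.6276π²/1.26² ≈ 72.285 (4× faster decay)
  n=3: λ₃ = 26.1621π²/1.26² ≈ 162.641 (9× faster decay)
As t → ∞, higher modes decay exponentially faster. The n=1 mode dominates: v ~ c₁ sin(πx/1.26) e^{-λ₁t}.
Decay rate: λ₁ = 2.9069π²/1.26² ≈ 18.071.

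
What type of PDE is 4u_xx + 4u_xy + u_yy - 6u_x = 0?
With A = 4, B = 4, C = 1, the discriminant is 0. This is a parabolic PDE.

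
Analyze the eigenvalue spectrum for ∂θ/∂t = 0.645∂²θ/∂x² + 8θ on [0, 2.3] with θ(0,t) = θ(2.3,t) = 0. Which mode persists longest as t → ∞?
Eigenvalues: λₙ = 0.645n²π²/2.3² - 8.
First three modes:
  n=1: λ₁ = 0.645π²/2.3² - 8 ≈ -6.797
  n=2: λ₂ = 2.58π²/2.3² - 8 ≈ -3.186
  n=3: λ₃ = 5.805π²/2.3² - 8 ≈ 2.83
Since 0.645π²/2.3² ≈ 1.203 < 8, λ₁ < 0.
The n=1 mode grows fastest (−λₙ is largest for n=1) → dominates.
Asymptotic: θ ~ c₁ sin(πx/2.3) e^{6.797t} (exponential growth at rate −λ₁ ≈ 6.797).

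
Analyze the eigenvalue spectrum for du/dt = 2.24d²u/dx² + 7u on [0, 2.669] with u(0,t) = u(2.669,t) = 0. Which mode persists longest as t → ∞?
Eigenvalues: λₙ = 2.24n²π²/2.669² - 7.
First three modes:
  n=1: λ₁ = 2.24π²/2.669² - 7 ≈ -3.897
  n=2: λ₂ = 8.96π²/2.669² - 7 ≈ 5.414
  n=3: λ₃ = 20.16π²/2.669² - 7 ≈ 20.931
Since 2.24π²/2.669² ≈ 3.103 < 7, λ₁ < 0.
The n=1 mode grows fastest (−λₙ is largest for n=1) → dominates.
Asymptotic: u ~ c₁ sin(πx/2.669) e^{3.897t} (exponential growth at rate −λ₁ ≈ 3.897).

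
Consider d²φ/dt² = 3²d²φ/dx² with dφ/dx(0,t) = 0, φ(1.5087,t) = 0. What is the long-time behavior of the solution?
As t → ∞, φ oscillates (no decay). Energy is conserved; the solution oscillates indefinitely as standing waves.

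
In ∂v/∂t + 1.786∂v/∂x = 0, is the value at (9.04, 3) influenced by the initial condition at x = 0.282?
No. Only data at x = 3.682 affects (9.04, 3). Advection has one-way propagation along characteristics.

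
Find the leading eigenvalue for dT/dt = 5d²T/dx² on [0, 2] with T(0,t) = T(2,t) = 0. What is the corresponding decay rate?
Eigenvalues: λₙ = 5n²π²/2².
First three modes:
  n=1: λ₁ = 5π²/2² ≈ 12.337
  n=2: λ₂ = 20π²/2² ≈ 49.348 (4× faster decay)
  n=3: λ₃ = 45π²/2² ≈ 111.033 (9× faster decay)
As t → ∞, higher modes decay exponentially faster. The n=1 mode dominates: T ~ c₁ sin(πx/2) e^{-λ₁t}.
Decay rate: λ₁ = 5π²/2² ≈ 12.337.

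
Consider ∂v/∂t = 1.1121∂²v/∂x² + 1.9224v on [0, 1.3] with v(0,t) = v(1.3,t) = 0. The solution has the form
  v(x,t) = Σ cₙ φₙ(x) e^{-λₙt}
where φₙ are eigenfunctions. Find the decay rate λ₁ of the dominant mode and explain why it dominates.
Eigenvalues: λₙ = 1.1121n²π²/1.3² - 1.9224.
First three modes:
  n=1: λ₁ = 1.1121π²/1.3² - 1.9224 ≈ 4.572
  n=2: λ₂ = 4.4484π²/1.3² - 1.9224 ≈ 24.056
  n=3: λ₃ = 10.0089π²/1.3² - 1.9224 ≈ 56.53
Since 1.1121π²/1.3² ≈ 6.495 > 1.9224, all λₙ > 0.
The n=1 mode decays slowest → dominates as t → ∞.
Asymptotic: v ~ c₁ sin(πx/1.3) e^{-λ₁t} with decay rate λ₁ ≈ 4.572.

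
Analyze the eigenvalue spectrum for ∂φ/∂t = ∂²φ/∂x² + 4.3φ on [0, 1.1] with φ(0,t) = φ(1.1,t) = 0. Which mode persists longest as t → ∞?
Eigenvalues: λₙ = n²π²/1.1² - 4.3.
First three modes:
  n=1: λ₁ = π²/1.1² - 4.3 ≈ 3.857
  n=2: λ₂ = 4π²/1.1² - 4.3 ≈ 28.327
  n=3: λ₃ = 9π²/1.1² - 4.3 ≈ 69.11
Since π²/1.1² ≈ 8.157 > 4.3, all λₙ > 0.
The n=1 mode decays slowest → dominates as t → ∞.
Asymptotic: φ ~ c₁ sin(πx/1.1) e^{-λ₁t} with decay rate λ₁ ≈ 3.857.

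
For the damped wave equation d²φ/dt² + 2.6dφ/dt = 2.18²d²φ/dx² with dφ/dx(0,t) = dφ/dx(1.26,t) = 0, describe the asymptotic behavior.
φ → constant (steady state). Damping (γ=2.6) dissipates the nonconstant modes; with Neumann BCs the spatial average obeys M''+γM'=0 and tends to a finite limit.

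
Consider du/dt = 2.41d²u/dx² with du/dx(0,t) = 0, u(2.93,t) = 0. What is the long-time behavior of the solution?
As t → ∞, u → 0. Heat escapes through the Dirichlet boundary.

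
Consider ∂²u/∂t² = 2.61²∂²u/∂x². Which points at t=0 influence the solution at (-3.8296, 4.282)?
Domain of dependence: [-15.00562, 7.34642]. Signals travel at speed 2.61, so data within |x - -3.8296| ≤ 2.61·4.282 = 11.17602 can reach the point.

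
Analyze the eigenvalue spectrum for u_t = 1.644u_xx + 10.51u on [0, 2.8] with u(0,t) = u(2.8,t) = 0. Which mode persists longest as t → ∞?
Eigenvalues: λₙ = 1.644n²π²/2.8² - 10.51.
First three modes:
  n=1: λ₁ = 1.644π²/2.8² - 10.51 ≈ -8.44
  n=2: λ₂ = 6.576π²/2.8² - 10.51 ≈ -2.232
  n=3: λ₃ = 14.796π²/2.8² - 10.51 ≈ 8.116
Since 1.644π²/2.8² ≈ 2.07 < 10.51, λ₁ < 0.
The n=1 mode grows fastest (−λₙ is largest for n=1) → dominates.
Asymptotic: u ~ c₁ sin(πx/2.8) e^{8.44t} (exponential growth at rate −λ₁ ≈ 8.44).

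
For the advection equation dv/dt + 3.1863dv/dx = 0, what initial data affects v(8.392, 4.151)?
A single point: x = -4.8343313. The characteristic through (8.392, 4.151) is x - 3.1863t = const, so x = 8.392 - 3.1863·4.151 = -4.8343313.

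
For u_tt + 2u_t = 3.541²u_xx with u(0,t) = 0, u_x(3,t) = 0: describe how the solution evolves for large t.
u → 0. Damping (γ=2) dissipates energy; oscillations decay exponentially.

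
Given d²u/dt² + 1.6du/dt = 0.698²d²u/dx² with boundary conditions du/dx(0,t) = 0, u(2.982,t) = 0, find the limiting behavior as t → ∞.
u → 0. Damping (γ=1.6) dissipates energy; oscillations decay exponentially.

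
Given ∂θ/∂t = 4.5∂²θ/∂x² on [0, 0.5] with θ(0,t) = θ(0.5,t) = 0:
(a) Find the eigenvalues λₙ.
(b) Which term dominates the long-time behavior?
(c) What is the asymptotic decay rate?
Eigenvalues: λₙ = 4.5n²π²/0.5².
First three modes:
  n=1: λ₁ = 4.5π²/0.5² ≈ 177.653
  n=2: λ₂ = 18π²/0.5² ≈ 710.612 (4× faster decay)
  n=3: λ₃ = 40.5π²/0.5² ≈ 1598.876 (9× faster decay)
As t → ∞, higher modes decay exponentially faster. The n=1 mode dominates: θ ~ c₁ sin(πx/0.5) e^{-λ₁t}.
Decay rate: λ₁ = 4.5π²/0.5² ≈ 177.653.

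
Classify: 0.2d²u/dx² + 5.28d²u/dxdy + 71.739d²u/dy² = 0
Elliptic (discriminant = -29.5128).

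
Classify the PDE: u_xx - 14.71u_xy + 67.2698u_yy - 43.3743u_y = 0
A = 1, B = -14.71, C = 67.2698. Discriminant B² - 4AC = -52.6951. Since -52.6951 < 0, elliptic.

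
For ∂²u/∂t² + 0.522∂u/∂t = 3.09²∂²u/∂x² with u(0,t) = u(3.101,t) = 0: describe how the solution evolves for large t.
u → 0. Damping (γ=0.522) dissipates energy; oscillations decay exponentially.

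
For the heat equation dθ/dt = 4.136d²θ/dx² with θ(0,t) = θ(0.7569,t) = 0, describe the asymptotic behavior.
θ → 0. Heat diffuses out through both boundaries.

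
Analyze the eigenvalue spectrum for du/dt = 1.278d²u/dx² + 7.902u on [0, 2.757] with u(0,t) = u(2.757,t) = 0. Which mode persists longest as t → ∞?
Eigenvalues: λₙ = 1.278n²π²/2.757² - 7.902.
First three modes:
  n=1: λ₁ = 1.278π²/2.757² - 7.902 ≈ -6.243
  n=2: λ₂ = 5.112π²/2.757² - 7.902 ≈ -1.264
  n=3: λ₃ = 11.502π²/2.757² - 7.902 ≈ 7.033
Since 1.278π²/2.757² ≈ 1.659 < 7.902, λ₁ < 0.
The n=1 mode grows fastest (−λₙ is largest for n=1) → dominates.
Asymptotic: u ~ c₁ sin(πx/2.757) e^{6.243t} (exponential growth at rate −λ₁ ≈ 6.243).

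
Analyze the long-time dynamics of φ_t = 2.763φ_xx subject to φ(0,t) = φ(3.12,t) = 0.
Long-time behavior: φ → 0. Heat diffuses out through both boundaries.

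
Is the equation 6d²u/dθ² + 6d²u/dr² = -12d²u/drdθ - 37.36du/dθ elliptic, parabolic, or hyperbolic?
Rewriting in standard form: 6d²u/dr² + 12d²u/drdθ + 6d²u/dθ² + 37.36du/dθ = 0. Computing B² - 4AC with A = 6, B = 12, C = 6: discriminant = 0 (zero). Answer: parabolic.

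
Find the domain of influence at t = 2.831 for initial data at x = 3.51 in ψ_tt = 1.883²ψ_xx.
Domain of influence: [-1.820773, 8.840773]. Data at x = 3.51 spreads outward at speed 1.883.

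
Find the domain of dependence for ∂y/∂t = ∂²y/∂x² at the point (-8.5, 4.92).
The entire real line. The heat equation has infinite propagation speed: any initial disturbance instantly affects all points (though exponentially small far away).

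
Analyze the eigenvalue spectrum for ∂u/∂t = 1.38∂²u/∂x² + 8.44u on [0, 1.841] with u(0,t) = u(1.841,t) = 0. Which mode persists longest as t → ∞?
Eigenvalues: λₙ = 1.38n²π²/1.841² - 8.44.
First three modes:
  n=1: λ₁ = 1.38π²/1.841² - 8.44 ≈ -4.421
  n=2: λ₂ = 5.52π²/1.841² - 8.44 ≈ 7.634
  n=3: λ₃ = 12.42π²/1.841² - 8.44 ≈ 27.727
Since 1.38π²/1.841² ≈ 4.019 < 8.44, λ₁ < 0.
The n=1 mode grows fastest (−λₙ is largest for n=1) → dominates.
Asymptotic: u ~ c₁ sin(πx/1.841) e^{4.421t} (exponential growth at rate −λ₁ ≈ 4.421).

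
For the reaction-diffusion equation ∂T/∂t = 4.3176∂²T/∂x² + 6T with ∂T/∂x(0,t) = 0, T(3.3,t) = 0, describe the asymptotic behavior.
T grows unboundedly. Reaction dominates diffusion (r=6 > κπ²/(4L²)≈0.98); solution grows exponentially.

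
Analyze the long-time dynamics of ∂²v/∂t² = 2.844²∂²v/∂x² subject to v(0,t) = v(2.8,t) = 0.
Long-time behavior: v oscillates (no decay). Energy is conserved; the solution oscillates indefinitely as standing waves.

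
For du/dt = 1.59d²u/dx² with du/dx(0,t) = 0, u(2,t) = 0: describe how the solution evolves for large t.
u → 0. Heat escapes through the Dirichlet boundary.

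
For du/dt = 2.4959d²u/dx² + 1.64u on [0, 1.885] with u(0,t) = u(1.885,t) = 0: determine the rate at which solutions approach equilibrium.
Eigenvalues: λₙ = 2.4959n²π²/1.885² - 1.64.
First three modes:
  n=1: λ₁ = 2.4959π²/1.885² - 1.64 ≈ 5.293
  n=2: λ₂ = 9.9836π²/1.885² - 1.64 ≈ 26.091
  n=3: λ₃ = 22.4631π²/1.885² - 1.64 ≈ 60.755
Since 2.4959π²/1.885² ≈ 6.933 > 1.64, all λₙ > 0.
The n=1 mode decays slowest → dominates as t → ∞.
Asymptotic: u ~ c₁ sin(πx/1.885) e^{-λ₁t} with decay rate λ₁ ≈ 5.293.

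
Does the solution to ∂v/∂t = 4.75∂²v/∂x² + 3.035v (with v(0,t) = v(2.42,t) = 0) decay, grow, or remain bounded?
v → 0. Diffusion dominates reaction (r=3.035 < κπ²/L²≈8.01); solution decays.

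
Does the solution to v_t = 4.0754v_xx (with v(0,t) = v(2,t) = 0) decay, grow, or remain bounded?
v → 0. Heat diffuses out through both boundaries.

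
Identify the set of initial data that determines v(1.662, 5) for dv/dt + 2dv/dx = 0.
A single point: x = -8.338. The characteristic through (1.662, 5) is x - 2t = const, so x = 1.662 - 2·5 = -8.338.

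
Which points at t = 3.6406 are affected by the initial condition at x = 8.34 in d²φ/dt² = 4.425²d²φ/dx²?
Domain of influence: [-7.769655, 24.449655]. Data at x = 8.34 spreads outward at speed 4.425.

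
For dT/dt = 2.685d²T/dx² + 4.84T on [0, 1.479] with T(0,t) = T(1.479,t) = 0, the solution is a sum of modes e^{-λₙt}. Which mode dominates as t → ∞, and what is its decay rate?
Eigenvalues: λₙ = 2.685n²π²/1.479² - 4.84.
First three modes:
  n=1: λ₁ = 2.685π²/1.479² - 4.84 ≈ 7.275
  n=2: λ₂ = 10.74π²/1.479² - 4.84 ≈ 43.618
  n=3: λ₃ = 24.165π²/1.479² - 4.84 ≈ 104.191
Since 2.685π²/1.479² ≈ 12.115 > 4.84, all λₙ > 0.
The n=1 mode decays slowest → dominates as t → ∞.
Asymptotic: T ~ c₁ sin(πx/1.479) e^{-λ₁t} with decay rate λ₁ ≈ 7.275.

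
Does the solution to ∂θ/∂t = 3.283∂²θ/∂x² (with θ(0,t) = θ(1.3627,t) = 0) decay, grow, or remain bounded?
θ → 0. Heat diffuses out through both boundaries.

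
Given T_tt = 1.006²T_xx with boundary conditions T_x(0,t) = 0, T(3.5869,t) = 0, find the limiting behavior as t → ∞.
T oscillates (no decay). Energy is conserved; the solution oscillates indefinitely as standing waves.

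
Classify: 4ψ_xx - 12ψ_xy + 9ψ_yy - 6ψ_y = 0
Parabolic (discriminant = 0).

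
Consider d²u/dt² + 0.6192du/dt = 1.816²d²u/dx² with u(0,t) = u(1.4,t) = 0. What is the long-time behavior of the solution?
As t → ∞, u → 0. Damping (γ=0.6192) dissipates energy; oscillations decay exponentially.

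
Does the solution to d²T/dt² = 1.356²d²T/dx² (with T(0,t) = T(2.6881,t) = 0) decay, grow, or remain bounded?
T oscillates (no decay). Energy is conserved; the solution oscillates indefinitely as standing waves.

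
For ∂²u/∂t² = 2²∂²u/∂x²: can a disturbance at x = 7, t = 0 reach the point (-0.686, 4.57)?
Yes. The domain of dependence is [-9.826, 8.454], and 7 ∈ [-9.826, 8.454].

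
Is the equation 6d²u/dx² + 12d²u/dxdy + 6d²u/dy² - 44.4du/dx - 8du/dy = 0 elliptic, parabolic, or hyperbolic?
Computing B² - 4AC with A = 6, B = 12, C = 6: discriminant = 0 (zero). Answer: parabolic.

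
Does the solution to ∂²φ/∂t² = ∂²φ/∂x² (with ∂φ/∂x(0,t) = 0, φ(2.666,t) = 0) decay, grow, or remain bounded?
φ oscillates (no decay). Energy is conserved; the solution oscillates indefinitely as standing waves.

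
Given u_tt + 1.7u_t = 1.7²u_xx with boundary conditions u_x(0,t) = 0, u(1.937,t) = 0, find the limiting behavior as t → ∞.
u → 0. Damping (γ=1.7) dissipates energy; oscillations decay exponentially.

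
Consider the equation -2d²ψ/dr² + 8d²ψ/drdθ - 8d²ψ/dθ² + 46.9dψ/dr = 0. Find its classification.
Parabolic. (A = -2, B = 8, C = -8 gives B² - 4AC = 0.)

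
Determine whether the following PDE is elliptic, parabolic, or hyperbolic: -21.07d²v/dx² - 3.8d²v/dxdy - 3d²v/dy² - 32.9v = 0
Coefficients: A = -21.07, B = -3.8, C = -3. B² - 4AC = -238.4, which is negative, so the equation is elliptic.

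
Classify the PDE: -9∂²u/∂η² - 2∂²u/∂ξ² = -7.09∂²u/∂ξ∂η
Rewriting in standard form: -2∂²u/∂ξ² + 7.09∂²u/∂ξ∂η - 9∂²u/∂η² = 0. A = -2, B = 7.09, C = -9. Discriminant B² - 4AC = -21.7319. Since -21.7319 < 0, elliptic.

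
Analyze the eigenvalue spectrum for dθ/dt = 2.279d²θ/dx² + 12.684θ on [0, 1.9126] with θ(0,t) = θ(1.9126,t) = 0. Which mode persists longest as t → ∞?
Eigenvalues: λₙ = 2.279n²π²/1.9126² - 12.684.
First three modes:
  n=1: λ₁ = 2.279π²/1.9126² - 12.684 ≈ -6.535
  n=2: λ₂ = 9.116π²/1.9126² - 12.684 ≈ 11.912
  n=3: λ₃ = 20.511π²/1.9126² - 12.684 ≈ 42.656
Since 2.279π²/1.9126² ≈ 6.149 < 12.684, λ₁ < 0.
The n=1 mode grows fastest (−λₙ is largest for n=1) → dominates.
Asymptotic: θ ~ c₁ sin(πx/1.9126) e^{6.535t} (exponential growth at rate −λ₁ ≈ 6.535).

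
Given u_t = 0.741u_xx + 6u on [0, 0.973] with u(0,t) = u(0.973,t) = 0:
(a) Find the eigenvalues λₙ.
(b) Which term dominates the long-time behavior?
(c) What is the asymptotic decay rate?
Eigenvalues: λₙ = 0.741n²π²/0.973² - 6.
First three modes:
  n=1: λ₁ = 0.741π²/0.973² - 6 ≈ 1.725
  n=2: λ₂ = 2.964π²/0.973² - 6 ≈ 24.9
  n=3: λ₃ = 6.669π²/0.973² - 6 ≈ 63.524
Since 0.741π²/0.973² ≈ 7.725 > 6, all λₙ > 0.
The n=1 mode decays slowest → dominates as t → ∞.
Asymptotic: u ~ c₁ sin(πx/0.973) e^{-λ₁t} with decay rate λ₁ ≈ 1.725.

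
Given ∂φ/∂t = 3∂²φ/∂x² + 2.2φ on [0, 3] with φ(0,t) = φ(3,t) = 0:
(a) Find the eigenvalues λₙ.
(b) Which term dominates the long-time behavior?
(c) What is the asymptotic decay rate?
Eigenvalues: λₙ = 3n²π²/3² - 2.2.
First three modes:
  n=1: λ₁ = 3π²/3² - 2.2 ≈ 1.09
  n=2: λ₂ = 12π²/3² - 2.2 ≈ 10.959
  n=3: λ₃ = 27π²/3² - 2.2 ≈ 27.409
Since 3π²/3² ≈ 3.29 > 2.2, all λₙ > 0.
The n=1 mode decays slowest → dominates as t → ∞.
Asymptotic: φ ~ c₁ sin(πx/3) e^{-λ₁t} with decay rate λ₁ ≈ 1.09.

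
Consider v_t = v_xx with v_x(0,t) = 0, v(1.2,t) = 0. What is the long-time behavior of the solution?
As t → ∞, v → 0. Heat escapes through the Dirichlet boundary.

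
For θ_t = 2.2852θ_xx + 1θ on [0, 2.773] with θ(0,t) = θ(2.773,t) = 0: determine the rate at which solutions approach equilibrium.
Eigenvalues: λₙ = 2.2852n²π²/2.773² - 1.
First three modes:
  n=1: λ₁ = 2.2852π²/2.773² - 1 ≈ 1.933
  n=2: λ₂ = 9.1408π²/2.773² - 1 ≈ 10.732
  n=3: λ₃ = 20.5668π²/2.773² - 1 ≈ 25.398
Since 2.2852π²/2.773² ≈ 2.933 > 1, all λₙ > 0.
The n=1 mode decays slowest → dominates as t → ∞.
Asymptotic: θ ~ c₁ sin(πx/2.773) e^{-λ₁t} with decay rate λ₁ ≈ 1.933.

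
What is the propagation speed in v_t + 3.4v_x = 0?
Speed = 3.4. Information travels along x - 3.4t = const (rightward).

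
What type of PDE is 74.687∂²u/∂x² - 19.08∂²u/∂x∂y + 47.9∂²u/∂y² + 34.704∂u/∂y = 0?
With A = 74.687, B = -19.08, C = 47.9, the discriminant is -13945.9828. This is an elliptic PDE.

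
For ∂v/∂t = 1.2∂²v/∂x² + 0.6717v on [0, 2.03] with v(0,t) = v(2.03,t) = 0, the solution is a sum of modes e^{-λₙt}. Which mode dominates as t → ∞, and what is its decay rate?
Eigenvalues: λₙ = 1.2n²π²/2.03² - 0.6717.
First three modes:
  n=1: λ₁ = 1.2π²/2.03² - 0.6717 ≈ 2.202
  n=2: λ₂ = 4.8π²/2.03² - 0.6717 ≈ 10.824
  n=3: λ₃ = 10.8π²/2.03² - 0.6717 ≈ 25.194
Since 1.2π²/2.03² ≈ 2.874 > 0.6717, all λₙ > 0.
The n=1 mode decays slowest → dominates as t → ∞.
Asymptotic: v ~ c₁ sin(πx/2.03) e^{-λ₁t} with decay rate λ₁ ≈ 2.202.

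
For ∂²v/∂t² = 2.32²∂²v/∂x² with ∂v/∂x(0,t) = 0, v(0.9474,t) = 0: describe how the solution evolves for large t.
v oscillates (no decay). Energy is conserved; the solution oscillates indefinitely as standing waves.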